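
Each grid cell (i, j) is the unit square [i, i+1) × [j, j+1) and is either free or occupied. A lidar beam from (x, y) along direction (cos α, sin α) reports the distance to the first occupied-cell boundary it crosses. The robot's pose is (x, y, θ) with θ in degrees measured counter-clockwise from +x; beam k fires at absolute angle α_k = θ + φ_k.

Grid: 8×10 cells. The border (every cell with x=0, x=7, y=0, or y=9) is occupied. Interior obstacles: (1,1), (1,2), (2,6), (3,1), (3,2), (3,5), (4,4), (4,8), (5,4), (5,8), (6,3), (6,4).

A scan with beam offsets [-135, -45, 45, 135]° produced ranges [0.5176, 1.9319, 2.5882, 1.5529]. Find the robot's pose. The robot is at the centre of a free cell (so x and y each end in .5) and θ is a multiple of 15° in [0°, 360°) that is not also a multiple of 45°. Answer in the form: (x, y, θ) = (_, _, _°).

The pose lattice has 36·16 = 576 candidates. Test each by forward raycasting.
  (1.5, 8.5, 345°): beam 1 = 0.5774 ≠ 0.5176 ✗
  (1.5, 4.5, 240°): beam 1 = 1.9319 ≠ 0.5176 ✗
  (2.5, 2.5, 60°): beam 1 = 1.5529 ≠ 0.5176 ✗
  …
  (6.5, 6.5, 150°): r_1=0.5176, r_2=1.9319, r_3=2.5882, r_4=1.5529 — all match ✓
Unique over the lattice → pose = (6.5, 6.5, 150°).

(x, y, θ) = (6.5, 6.5, 150°)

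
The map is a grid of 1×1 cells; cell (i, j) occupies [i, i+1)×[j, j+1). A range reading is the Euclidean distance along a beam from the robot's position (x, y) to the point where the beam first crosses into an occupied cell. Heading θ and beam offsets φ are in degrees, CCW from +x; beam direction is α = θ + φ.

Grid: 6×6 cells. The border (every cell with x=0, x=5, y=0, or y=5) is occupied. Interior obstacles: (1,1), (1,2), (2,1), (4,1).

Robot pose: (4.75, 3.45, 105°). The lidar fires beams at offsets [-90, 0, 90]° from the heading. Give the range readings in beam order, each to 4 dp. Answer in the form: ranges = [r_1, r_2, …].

ranges = [0.2588, 1.6047, 2.8470]

beam 1: φ=-90°, α=15°
  dir = (cos 15°, sin 15°) = (0.9659, 0.2588); from cell (4,3)
  next x-line at t=0.2588, next y-line at t=2.1250; Δt_x=1.0353, Δt_y=3.8637
    x: enter (5,3) at t=0.2588 ← occupied
  → r_1 = 0.2588
beam 2: φ=0°, α=105°
  dir = (cos 105°, sin 105°) = (-0.2588, 0.9659); from cell (4,3)
  next x-line at t=2.8978, next y-line at t=0.5694; Δt_x=3.8637, Δt_y=1.0353
    y: enter (4,4) at t=0.5694
    y: enter (4,5) at t=1.6047 ← occupied
  → r_2 = 1.6047
beam 3: φ=90°, α=195°
  dir = (cos 195°, sin 195°) = (-0.9659, -0.2588); from cell (4,3)
  next x-line at t=0.7765, next y-line at t=1.7387; Δt_x=1.0353, Δt_y=3.8637
    x: enter (3,3) at t=0.7765
    y: enter (3,2) at t=1.7387
    x: enter (2,2) at t=1.8117
    x: enter (1,2) at t=2.8470 ← occupied
  → r_3 = 2.8470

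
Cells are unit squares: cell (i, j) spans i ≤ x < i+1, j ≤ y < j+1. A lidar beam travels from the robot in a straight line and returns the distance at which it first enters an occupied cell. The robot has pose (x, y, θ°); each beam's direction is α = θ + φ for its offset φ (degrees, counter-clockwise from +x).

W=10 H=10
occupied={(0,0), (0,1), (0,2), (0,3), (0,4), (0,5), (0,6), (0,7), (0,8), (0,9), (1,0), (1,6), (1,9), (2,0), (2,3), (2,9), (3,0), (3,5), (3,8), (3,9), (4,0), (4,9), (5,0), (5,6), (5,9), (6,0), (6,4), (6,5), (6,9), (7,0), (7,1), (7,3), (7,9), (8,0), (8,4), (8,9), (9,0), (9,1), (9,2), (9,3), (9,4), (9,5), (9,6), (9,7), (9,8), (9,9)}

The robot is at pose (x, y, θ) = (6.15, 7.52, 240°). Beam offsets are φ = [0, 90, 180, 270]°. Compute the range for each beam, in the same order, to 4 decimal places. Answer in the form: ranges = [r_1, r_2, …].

ranges = [0.6004, 3.2909, 1.7090, 2.4826]

beam 1: φ=0°, α=240°
  d=(-0.5000,-0.8660)  start (6,7)  tX=0.3000 tY=0.6004  stride 1/|dx|=2.0000 1/|dy|=1.1547
    cross x-line → (5,7), t=0.3000
    cross y-line → (5,6), t=0.6004 (wall)
  → r_1 = 0.6004
beam 2: φ=90°, α=330°
  d=(0.8660,-0.5000)  start (6,7)  tX=0.9815 tY=1.0400  stride 1/|dx|=1.1547 1/|dy|=2.0000
    cross x-line → (7,7), t=0.9815
    cross y-line → (7,6), t=1.0400
    cross x-line → (8,6), t=2.1362
    cross y-line → (8,5), t=3.0400
    cross x-line → (9,5), t=3.2909 (wall)
  → r_2 = 3.2909
beam 3: φ=180°, α=60°
  d=(0.5000,0.8660)  start (6,7)  tX=1.7000 tY=0.5543  stride 1/|dx|=2.0000 1/|dy|=1.1547
    cross y-line → (6,8), t=0.5543
    cross x-line → (7,8), t=1.7000
    cross y-line → (7,9), t=1.7090 (wall)
  → r_3 = 1.7090
beam 4: φ=270°, α=150°
  d=(-0.8660,0.5000)  start (6,7)  tX=0.1732 tY=0.9600  stride 1/|dx|=1.1547 1/|dy|=2.0000
    cross x-line → (5,7), t=0.1732
    cross y-line → (5,8), t=0.9600
    cross x-line → (4,8), t=1.3279
    cross x-line → (3,8), t=2.4826 (wall)
  → r_4 = 2.4826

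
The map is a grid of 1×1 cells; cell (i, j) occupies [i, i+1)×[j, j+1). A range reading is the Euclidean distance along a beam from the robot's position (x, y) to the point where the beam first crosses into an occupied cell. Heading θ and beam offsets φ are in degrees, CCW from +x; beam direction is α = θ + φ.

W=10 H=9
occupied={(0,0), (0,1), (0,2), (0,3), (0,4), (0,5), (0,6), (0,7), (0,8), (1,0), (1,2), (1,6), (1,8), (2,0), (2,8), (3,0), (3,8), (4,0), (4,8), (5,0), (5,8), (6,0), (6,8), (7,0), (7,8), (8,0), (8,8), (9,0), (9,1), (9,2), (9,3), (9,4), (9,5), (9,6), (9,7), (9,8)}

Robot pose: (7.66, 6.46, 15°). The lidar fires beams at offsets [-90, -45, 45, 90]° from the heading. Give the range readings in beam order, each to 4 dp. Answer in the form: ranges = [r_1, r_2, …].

beam 1: φ=-90°, α=285°
  cosα=0.2588 sinα=-0.9659 | (7,6) | tMaxX 1.3137 tMaxY 0.4762 | tΔX 3.8637 tΔY 1.0353
    t=0.4762 [y] (7,5)
    t=1.3137 [x] (8,5)
    t=1.5115 [y] (8,4)
    t=2.5468 [y] (8,3)
    t=3.5821 [y] (8,2)
    t=4.6173 [y] (8,1)
    t=5.1774 [x] (9,1) — stop
  → r_1 = 5.1774
beam 2: φ=-45°, α=330°
  cosα=0.8660 sinα=-0.5000 | (7,6) | tMaxX 0.3926 tMaxY 0.9200 | tΔX 1.1547 tΔY 2.0000
    t=0.3926 [x] (8,6)
    t=0.9200 [y] (8,5)
    t=1.5473 [x] (9,5) — stop
  → r_2 = 1.5473
beam 3: φ=45°, α=60°
  cosα=0.5000 sinα=0.8660 | (7,6) | tMaxX 0.6800 tMaxY 0.6235 | tΔX 2.0000 tΔY 1.1547
    t=0.6235 [y] (7,7)
    t=0.6800 [x] (8,7)
    t=1.7782 [y] (8,8) — stop
  → r_3 = 1.7782
beam 4: φ=90°, α=105°
  cosα=-0.2588 sinα=0.9659 | (7,6) | tMaxX 2.5500 tMaxY 0.5590 | tΔX 3.8637 tΔY 1.0353
    t=0.5590 [y] (7,7)
    t=1.5943 [y] (7,8) — stop
  → r_4 = 1.5943

ranges = [5.1774, 1.5473, 1.7782, 1.5943]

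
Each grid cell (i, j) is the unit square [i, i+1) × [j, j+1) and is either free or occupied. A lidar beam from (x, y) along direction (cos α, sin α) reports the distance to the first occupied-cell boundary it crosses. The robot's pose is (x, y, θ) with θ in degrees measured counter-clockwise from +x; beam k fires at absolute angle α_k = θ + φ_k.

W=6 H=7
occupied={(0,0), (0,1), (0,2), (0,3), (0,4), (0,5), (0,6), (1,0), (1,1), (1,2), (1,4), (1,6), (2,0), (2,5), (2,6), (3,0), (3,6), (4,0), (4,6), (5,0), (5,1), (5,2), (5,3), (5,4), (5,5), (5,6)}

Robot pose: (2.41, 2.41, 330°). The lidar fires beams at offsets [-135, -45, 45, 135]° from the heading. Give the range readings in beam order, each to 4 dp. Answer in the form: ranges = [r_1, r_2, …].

ranges = [0.4245, 1.4597, 2.6814, 1.6461]

beam 1: φ=-135°, α=195°
  dir = (cos 195°, sin 195°) = (-0.9659, -0.2588); from cell (2,2)
  next x-line at t=0.4245, next y-line at t=1.5841; Δt_x=1.0353, Δt_y=3.8637
    x: enter (1,2) at t=0.4245 ← occupied
  → r_1 = 0.4245
beam 2: φ=-45°, α=285°
  dir = (cos 285°, sin 285°) = (0.2588, -0.9659); from cell (2,2)
  next x-line at t=2.2796, next y-line at t=0.4245; Δt_x=3.8637, Δt_y=1.0353
    y: enter (2,1) at t=0.4245
    y: enter (2,0) at t=1.4597 ← occupied
  → r_2 = 1.4597
beam 3: φ=45°, α=15°
  dir = (cos 15°, sin 15°) = (0.9659, 0.2588); from cell (2,2)
  next x-line at t=0.6108, next y-line at t=2.2796; Δt_x=1.0353, Δt_y=3.8637
    x: enter (3,2) at t=0.6108
    x: enter (4,2) at t=1.6461
    y: enter (4,3) at t=2.2796
    x: enter (5,3) at t=2.6814 ← occupied
  → r_3 = 2.6814
beam 4: φ=135°, α=105°
  dir = (cos 105°, sin 105°) = (-0.2588, 0.9659); from cell (2,2)
  next x-line at t=1.5841, next y-line at t=0.6108; Δt_x=3.8637, Δt_y=1.0353
    y: enter (2,3) at t=0.6108
    x: enter (1,3) at t=1.5841
    y: enter (1,4) at t=1.6461 ← occupied
  → r_4 = 1.6461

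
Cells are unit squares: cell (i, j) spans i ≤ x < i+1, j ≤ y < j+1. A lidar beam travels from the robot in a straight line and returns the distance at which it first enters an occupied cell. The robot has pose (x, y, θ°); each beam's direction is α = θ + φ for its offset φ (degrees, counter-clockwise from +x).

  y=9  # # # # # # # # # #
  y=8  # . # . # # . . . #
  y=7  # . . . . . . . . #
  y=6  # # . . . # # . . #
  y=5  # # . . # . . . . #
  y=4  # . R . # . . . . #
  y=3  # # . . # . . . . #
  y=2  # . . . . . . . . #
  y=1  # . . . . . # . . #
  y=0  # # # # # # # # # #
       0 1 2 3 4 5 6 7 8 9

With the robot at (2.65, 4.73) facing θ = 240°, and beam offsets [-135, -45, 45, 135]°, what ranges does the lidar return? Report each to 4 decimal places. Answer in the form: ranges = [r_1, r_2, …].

ranges = [4.4206, 1.7082, 3.8616, 1.3976]

beam 1: φ=-135°, α=105°
  cosα=-0.2588 sinα=0.9659 | (2,4) | tMaxX 2.5114 tMaxY 0.2795 | tΔX 3.8637 tΔY 1.0353
    t=0.2795 [y] (2,5)
    t=1.3148 [y] (2,6)
    t=2.3501 [y] (2,7)
    t=2.5114 [x] (1,7)
    t=3.3854 [y] (1,8)
    t=4.4206 [y] (1,9) — stop
  → r_1 = 4.4206
beam 2: φ=-45°, α=195°
  cosα=-0.9659 sinα=-0.2588 | (2,4) | tMaxX 0.6729 tMaxY 2.8205 | tΔX 1.0353 tΔY 3.8637
    t=0.6729 [x] (1,4)
    t=1.7082 [x] (0,4) — stop
  → r_2 = 1.7082
beam 3: φ=45°, α=285°
  cosα=0.2588 sinα=-0.9659 | (2,4) | tMaxX 1.3523 tMaxY 0.7558 | tΔX 3.8637 tΔY 1.0353
    t=0.7558 [y] (2,3)
    t=1.3523 [x] (3,3)
    t=1.7910 [y] (3,2)
    t=2.8263 [y] (3,1)
    t=3.8616 [y] (3,0) — stop
  → r_3 = 3.8616
beam 4: φ=135°, α=15°
  cosα=0.9659 sinα=0.2588 | (2,4) | tMaxX 0.3623 tMaxY 1.0432 | tΔX 1.0353 tΔY 3.8637
    t=0.3623 [x] (3,4)
    t=1.0432 [y] (3,5)
    t=1.3976 [x] (4,5) — stop
  → r_4 = 1.3976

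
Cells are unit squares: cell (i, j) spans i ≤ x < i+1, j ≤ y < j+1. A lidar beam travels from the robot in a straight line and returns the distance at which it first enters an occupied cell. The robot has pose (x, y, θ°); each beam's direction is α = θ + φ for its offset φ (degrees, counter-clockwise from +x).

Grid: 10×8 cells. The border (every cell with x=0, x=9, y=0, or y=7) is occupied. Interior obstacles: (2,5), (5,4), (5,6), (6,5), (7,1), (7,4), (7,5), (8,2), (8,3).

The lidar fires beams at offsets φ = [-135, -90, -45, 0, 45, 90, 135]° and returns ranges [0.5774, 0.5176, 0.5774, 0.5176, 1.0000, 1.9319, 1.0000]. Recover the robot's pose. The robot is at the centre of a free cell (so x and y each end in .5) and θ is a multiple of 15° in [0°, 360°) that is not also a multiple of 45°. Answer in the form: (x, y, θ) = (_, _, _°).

The pose lattice has 39·16 = 624 candidates. Test each by forward raycasting.
  (5.5, 5.5, 15°): beam 5 = 0.5774 ≠ 1.0000 ✗
  (1.5, 2.5, 300°): beam 1 = 0.5176 ≠ 0.5774 ✗
  (5.5, 3.5, 120°): beam 1 = 2.5882 ≠ 0.5774 ✗
  …
  (8.5, 6.5, 105°): r_1=0.5774, r_2=0.5176, r_3=0.5774, r_4=0.5176, r_5=1.0000, r_6=1.9319, r_7=1.0000 — all match ✓
Unique over the lattice → pose = (8.5, 6.5, 105°).

(x, y, θ) = (8.5, 6.5, 105°)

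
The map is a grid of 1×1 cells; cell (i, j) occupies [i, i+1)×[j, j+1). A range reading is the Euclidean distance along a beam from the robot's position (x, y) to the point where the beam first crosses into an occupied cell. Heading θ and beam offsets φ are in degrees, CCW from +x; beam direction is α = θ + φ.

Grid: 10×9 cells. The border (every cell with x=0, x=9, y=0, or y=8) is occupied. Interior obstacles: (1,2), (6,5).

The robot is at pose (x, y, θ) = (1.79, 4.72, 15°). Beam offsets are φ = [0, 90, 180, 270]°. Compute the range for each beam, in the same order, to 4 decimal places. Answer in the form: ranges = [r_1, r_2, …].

ranges = [4.3585, 3.0523, 0.8179, 3.8512]

beam 1: φ=0°, α=15°
  direction (0.9659, 0.2588); cell (1,4); t to first gridline: x 0.2174, y 1.0818 (then +1.0353 / +3.8637)
    (2,4) via x @ 0.2174
    (2,5) via y @ 1.0818
    (3,5) via x @ 1.2527
    (4,5) via x @ 2.2880
    (5,5) via x @ 3.3232
    (6,5) via x @ 4.3585  # hit
  → r_1 = 4.3585
beam 2: φ=90°, α=105°
  direction (-0.2588, 0.9659); cell (1,4); t to first gridline: x 3.0523, y 0.2899 (then +3.8637 / +1.0353)
    (1,5) via y @ 0.2899
    (1,6) via y @ 1.3252
    (1,7) via y @ 2.3604
    (0,7) via x @ 3.0523  # hit
  → r_2 = 3.0523
beam 3: φ=180°, α=195°
  direction (-0.9659, -0.2588); cell (1,4); t to first gridline: x 0.8179, y 2.7819 (then +1.0353 / +3.8637)
    (0,4) via x @ 0.8179  # hit
  → r_3 = 0.8179
beam 4: φ=270°, α=285°
  direction (0.2588, -0.9659); cell (1,4); t to first gridline: x 0.8114, y 0.7454 (then +3.8637 / +1.0353)
    (1,3) via y @ 0.7454
    (2,3) via x @ 0.8114
    (2,2) via y @ 1.7807
    (2,1) via y @ 2.8160
    (2,0) via y @ 3.8512  # hit
  → r_4 = 3.8512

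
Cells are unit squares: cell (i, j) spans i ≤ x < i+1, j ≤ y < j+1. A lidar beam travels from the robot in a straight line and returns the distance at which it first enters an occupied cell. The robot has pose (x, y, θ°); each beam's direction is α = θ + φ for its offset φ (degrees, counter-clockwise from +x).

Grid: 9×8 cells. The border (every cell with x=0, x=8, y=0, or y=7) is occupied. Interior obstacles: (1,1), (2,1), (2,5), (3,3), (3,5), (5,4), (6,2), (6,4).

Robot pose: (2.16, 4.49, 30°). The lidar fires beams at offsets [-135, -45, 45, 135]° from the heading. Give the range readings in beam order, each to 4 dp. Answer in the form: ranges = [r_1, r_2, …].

beam 1: φ=-135°, α=255°
  d=(-0.2588,-0.9659)  start (2,4)  tX=0.6182 tY=0.5073  stride 1/|dx|=3.8637 1/|dy|=1.0353
    cross y-line → (2,3), t=0.5073
    cross x-line → (1,3), t=0.6182
    cross y-line → (1,2), t=1.5426
    cross y-line → (1,1), t=2.5778 (wall)
  → r_1 = 2.5778
beam 2: φ=-45°, α=345°
  d=(0.9659,-0.2588)  start (2,4)  tX=0.8696 tY=1.8932  stride 1/|dx|=1.0353 1/|dy|=3.8637
    cross x-line → (3,4), t=0.8696
    cross y-line → (3,3), t=1.8932 (wall)
  → r_2 = 1.8932
beam 3: φ=45°, α=75°
  d=(0.2588,0.9659)  start (2,4)  tX=3.2455 tY=0.5280  stride 1/|dx|=3.8637 1/|dy|=1.0353
    cross y-line → (2,5), t=0.5280 (wall)
  → r_3 = 0.5280
beam 4: φ=135°, α=165°
  d=(-0.9659,0.2588)  start (2,4)  tX=0.1656 tY=1.9705  stride 1/|dx|=1.0353 1/|dy|=3.8637
    cross x-line → (1,4), t=0.1656
    cross x-line → (0,4), t=1.2009 (wall)
  → r_4 = 1.2009

ranges = [2.5778, 1.8932, 0.5280, 1.2009]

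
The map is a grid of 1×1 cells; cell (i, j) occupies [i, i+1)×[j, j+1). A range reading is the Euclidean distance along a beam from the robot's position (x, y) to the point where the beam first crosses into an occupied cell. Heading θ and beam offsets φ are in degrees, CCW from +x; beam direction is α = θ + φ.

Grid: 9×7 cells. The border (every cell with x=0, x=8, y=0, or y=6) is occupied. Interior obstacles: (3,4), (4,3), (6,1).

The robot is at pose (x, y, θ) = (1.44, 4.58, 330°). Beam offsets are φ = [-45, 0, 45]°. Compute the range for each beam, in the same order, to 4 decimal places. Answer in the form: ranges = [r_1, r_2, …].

ranges = [3.7063, 2.9560, 1.6150]

beam 1: φ=-45°, α=285°
  d=(0.2588,-0.9659)  start (1,4)  tX=2.1637 tY=0.6005  stride 1/|dx|=3.8637 1/|dy|=1.0353
    cross y-line → (1,3), t=0.6005
    cross y-line → (1,2), t=1.6357
    cross x-line → (2,2), t=2.1637
    cross y-line → (2,1), t=2.6710
    cross y-line → (2,0), t=3.7063 (wall)
  → r_1 = 3.7063
beam 2: φ=0°, α=330°
  d=(0.8660,-0.5000)  start (1,4)  tX=0.6466 tY=1.1600  stride 1/|dx|=1.1547 1/|dy|=2.0000
    cross x-line → (2,4), t=0.6466
    cross y-line → (2,3), t=1.1600
    cross x-line → (3,3), t=1.8013
    cross x-line → (4,3), t=2.9560 (wall)
  → r_2 = 2.9560
beam 3: φ=45°, α=15°
  d=(0.9659,0.2588)  start (1,4)  tX=0.5798 tY=1.6228  stride 1/|dx|=1.0353 1/|dy|=3.8637
    cross x-line → (2,4), t=0.5798
    cross x-line → (3,4), t=1.6150 (wall)
  → r_3 = 1.6150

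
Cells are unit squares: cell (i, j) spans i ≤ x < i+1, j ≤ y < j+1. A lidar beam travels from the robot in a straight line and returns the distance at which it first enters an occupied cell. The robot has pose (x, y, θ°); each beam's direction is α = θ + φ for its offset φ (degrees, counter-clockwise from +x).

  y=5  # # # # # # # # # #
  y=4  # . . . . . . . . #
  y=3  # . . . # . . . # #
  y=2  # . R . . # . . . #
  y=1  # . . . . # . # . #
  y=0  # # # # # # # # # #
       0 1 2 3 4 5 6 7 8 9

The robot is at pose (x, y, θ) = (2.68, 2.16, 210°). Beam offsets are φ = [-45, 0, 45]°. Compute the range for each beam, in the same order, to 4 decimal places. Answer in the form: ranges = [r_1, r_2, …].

ranges = [1.7393, 1.9399, 1.2009]

beam 1: φ=-45°, α=165°
  dir = (cos 165°, sin 165°) = (-0.9659, 0.2588); from cell (2,2)
  next x-line at t=0.7040, next y-line at t=3.2455; Δt_x=1.0353, Δt_y=3.8637
    x: enter (1,2) at t=0.7040
    x: enter (0,2) at t=1.7393 ← occupied
  → r_1 = 1.7393
beam 2: φ=0°, α=210°
  dir = (cos 210°, sin 210°) = (-0.8660, -0.5000); from cell (2,2)
  next x-line at t=0.7852, next y-line at t=0.3200; Δt_x=1.1547, Δt_y=2.0000
    y: enter (2,1) at t=0.3200
    x: enter (1,1) at t=0.7852
    x: enter (0,1) at t=1.9399 ← occupied
  → r_2 = 1.9399
beam 3: φ=45°, α=255°
  dir = (cos 255°, sin 255°) = (-0.2588, -0.9659); from cell (2,2)
  next x-line at t=2.6273, next y-line at t=0.1656; Δt_x=3.8637, Δt_y=1.0353
    y: enter (2,1) at t=0.1656
    y: enter (2,0) at t=1.2009 ← occupied
  → r_3 = 1.2009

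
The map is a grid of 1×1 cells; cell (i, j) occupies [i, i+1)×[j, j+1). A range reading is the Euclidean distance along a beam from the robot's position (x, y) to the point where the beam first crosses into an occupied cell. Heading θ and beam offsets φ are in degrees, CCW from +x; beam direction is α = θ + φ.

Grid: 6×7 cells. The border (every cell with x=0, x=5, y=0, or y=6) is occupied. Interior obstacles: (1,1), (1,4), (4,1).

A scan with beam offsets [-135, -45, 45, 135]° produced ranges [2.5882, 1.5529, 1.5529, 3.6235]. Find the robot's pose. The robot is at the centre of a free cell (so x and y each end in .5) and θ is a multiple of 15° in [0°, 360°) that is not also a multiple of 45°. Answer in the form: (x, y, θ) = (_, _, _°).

(x, y, θ) = (3.5, 2.5, 300°)

The pose lattice has 17·16 = 272 candidates. Test each by forward raycasting.
  (1.5, 3.5, 195°): beam 1 = 0.5774 ≠ 2.5882 ✗
  (4.5, 5.5, 300°): beam 1 = 1.9319 ≠ 2.5882 ✗
  (3.5, 1.5, 195°): beam 1 = 3.0000 ≠ 2.5882 ✗
  …
  (3.5, 2.5, 300°): r_1=2.5882, r_2=1.5529, r_3=1.5529, r_4=3.6235 — all match ✓
No second candidate reproduces the full scan.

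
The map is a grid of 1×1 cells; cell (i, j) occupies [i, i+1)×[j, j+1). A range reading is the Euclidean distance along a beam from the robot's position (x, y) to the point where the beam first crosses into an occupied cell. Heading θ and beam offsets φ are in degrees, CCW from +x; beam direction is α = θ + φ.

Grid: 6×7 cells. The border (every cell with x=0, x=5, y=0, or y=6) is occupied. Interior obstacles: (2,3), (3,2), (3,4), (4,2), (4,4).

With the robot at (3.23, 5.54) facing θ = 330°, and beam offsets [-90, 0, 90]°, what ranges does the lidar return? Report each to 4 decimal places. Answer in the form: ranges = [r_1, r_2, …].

ranges = [1.7782, 1.0800, 0.5312]

beam 1: φ=-90°, α=240°
  cosα=-0.5000 sinα=-0.8660 | (3,5) | tMaxX 0.4600 tMaxY 0.6235 | tΔX 2.0000 tΔY 1.1547
    t=0.4600 [x] (2,5)
    t=0.6235 [y] (2,4)
    t=1.7782 [y] (2,3) — stop
  → r_1 = 1.7782
beam 2: φ=0°, α=330°
  cosα=0.8660 sinα=-0.5000 | (3,5) | tMaxX 0.8891 tMaxY 1.0800 | tΔX 1.1547 tΔY 2.0000
    t=0.8891 [x] (4,5)
    t=1.0800 [y] (4,4) — stop
  → r_2 = 1.0800
beam 3: φ=90°, α=60°
  cosα=0.5000 sinα=0.8660 | (3,5) | tMaxX 1.5400 tMaxY 0.5312 | tΔX 2.0000 tΔY 1.1547
    t=0.5312 [y] (3,6) — stop
  → r_3 = 0.5312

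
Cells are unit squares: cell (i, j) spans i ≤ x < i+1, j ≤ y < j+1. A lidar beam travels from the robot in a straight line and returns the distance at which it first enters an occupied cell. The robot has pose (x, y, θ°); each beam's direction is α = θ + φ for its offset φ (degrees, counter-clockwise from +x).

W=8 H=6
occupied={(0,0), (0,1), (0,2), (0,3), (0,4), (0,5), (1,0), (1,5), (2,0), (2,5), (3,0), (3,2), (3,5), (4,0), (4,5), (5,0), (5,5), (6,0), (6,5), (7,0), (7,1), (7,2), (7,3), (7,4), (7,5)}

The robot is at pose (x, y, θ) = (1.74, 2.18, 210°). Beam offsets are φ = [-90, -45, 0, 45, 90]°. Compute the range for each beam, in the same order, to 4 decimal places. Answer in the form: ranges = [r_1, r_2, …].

ranges = [1.4800, 0.7661, 0.8545, 1.2216, 1.3625]

beam 1: φ=-90°, α=120°
  dir = (cos 120°, sin 120°) = (-0.5000, 0.8660); from cell (1,2)
  next x-line at t=1.4800, next y-line at t=0.9469; Δt_x=2.0000, Δt_y=1.1547
    y: enter (1,3) at t=0.9469
    x: enter (0,3) at t=1.4800 ← occupied
  → r_1 = 1.4800
beam 2: φ=-45°, α=165°
  dir = (cos 165°, sin 165°) = (-0.9659, 0.2588); from cell (1,2)
  next x-line at t=0.7661, next y-line at t=3.1682; Δt_x=1.0353, Δt_y=3.8637
    x: enter (0,2) at t=0.7661 ← occupied
  → r_2 = 0.7661
beam 3: φ=0°, α=210°
  dir = (cos 210°, sin 210°) = (-0.8660, -0.5000); from cell (1,2)
  next x-line at t=0.8545, next y-line at t=0.3600; Δt_x=1.1547, Δt_y=2.0000
    y: enter (1,1) at t=0.3600
    x: enter (0,1) at t=0.8545 ← occupied
  → r_3 = 0.8545
beam 4: φ=45°, α=255°
  dir = (cos 255°, sin 255°) = (-0.2588, -0.9659); from cell (1,2)
  next x-line at t=2.8591, next y-line at t=0.1863; Δt_x=3.8637, Δt_y=1.0353
    y: enter (1,1) at t=0.1863
    y: enter (1,0) at t=1.2216 ← occupied
  → r_4 = 1.2216
beam 5: φ=90°, α=300°
  dir = (cos 300°, sin 300°) = (0.5000, -0.8660); from cell (1,2)
  next x-line at t=0.5200, next y-line at t=0.2078; Δt_x=2.0000, Δt_y=1.1547
    y: enter (1,1) at t=0.2078
    x: enter (2,1) at t=0.5200
    y: enter (2,0) at t=1.3625 ← occupied
  → r_5 = 1.3625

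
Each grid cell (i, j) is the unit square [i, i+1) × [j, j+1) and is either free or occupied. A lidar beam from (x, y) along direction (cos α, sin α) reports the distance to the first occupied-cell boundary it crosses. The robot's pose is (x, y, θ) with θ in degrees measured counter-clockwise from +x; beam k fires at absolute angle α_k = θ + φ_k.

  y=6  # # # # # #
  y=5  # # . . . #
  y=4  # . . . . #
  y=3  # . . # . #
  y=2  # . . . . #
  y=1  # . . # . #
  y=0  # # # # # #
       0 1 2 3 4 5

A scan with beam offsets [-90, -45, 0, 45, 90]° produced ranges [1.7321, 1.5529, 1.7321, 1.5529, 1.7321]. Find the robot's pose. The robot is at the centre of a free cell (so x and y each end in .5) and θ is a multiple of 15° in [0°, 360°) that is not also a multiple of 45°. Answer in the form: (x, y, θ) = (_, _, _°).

Candidates: 17 free-cell centres × 16 headings = 272 poses. Raycast each; keep the one whose scan matches to 4 dp.
  (4.5, 2.5, 195°): beam 1 = 3.6235 ≠ 1.7321 ✗
  (3.5, 2.5, 165°): beam 1 = 0.5176 ≠ 1.7321 ✗
  (3.5, 2.5, 285°): beam 1 = 2.5882 ≠ 1.7321 ✗
  …
  (3.5, 4.5, 60°): r_1=1.7321, r_2=1.5529, r_3=1.7321, r_4=1.5529, r_5=1.7321 — all match ✓
Unique over the lattice → pose = (3.5, 4.5, 60°).

(x, y, θ) = (3.5, 4.5, 60°)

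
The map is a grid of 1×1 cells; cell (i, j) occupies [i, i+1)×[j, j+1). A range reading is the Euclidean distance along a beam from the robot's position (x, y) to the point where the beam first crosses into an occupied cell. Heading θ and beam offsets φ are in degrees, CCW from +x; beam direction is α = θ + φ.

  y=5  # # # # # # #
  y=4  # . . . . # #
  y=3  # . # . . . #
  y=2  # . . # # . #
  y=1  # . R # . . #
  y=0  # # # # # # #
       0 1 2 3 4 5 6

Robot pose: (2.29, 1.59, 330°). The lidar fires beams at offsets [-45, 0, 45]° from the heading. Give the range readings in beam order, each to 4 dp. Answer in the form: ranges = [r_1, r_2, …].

beam 1: φ=-45°, α=285°
  direction (0.2588, -0.9659); cell (2,1); t to first gridline: x 2.7432, y 0.6108 (then +3.8637 / +1.0353)
    (2,0) via y @ 0.6108  # hit
  → r_1 = 0.6108
beam 2: φ=0°, α=330°
  direction (0.8660, -0.5000); cell (2,1); t to first gridline: x 0.8198, y 1.1800 (then +1.1547 / +2.0000)
    (3,1) via x @ 0.8198  # hit
  → r_2 = 0.8198
beam 3: φ=45°, α=15°
  direction (0.9659, 0.2588); cell (2,1); t to first gridline: x 0.7350, y 1.5841 (then +1.0353 / +3.8637)
    (3,1) via x @ 0.7350  # hit
  → r_3 = 0.7350

ranges = [0.6108, 0.8198, 0.7350]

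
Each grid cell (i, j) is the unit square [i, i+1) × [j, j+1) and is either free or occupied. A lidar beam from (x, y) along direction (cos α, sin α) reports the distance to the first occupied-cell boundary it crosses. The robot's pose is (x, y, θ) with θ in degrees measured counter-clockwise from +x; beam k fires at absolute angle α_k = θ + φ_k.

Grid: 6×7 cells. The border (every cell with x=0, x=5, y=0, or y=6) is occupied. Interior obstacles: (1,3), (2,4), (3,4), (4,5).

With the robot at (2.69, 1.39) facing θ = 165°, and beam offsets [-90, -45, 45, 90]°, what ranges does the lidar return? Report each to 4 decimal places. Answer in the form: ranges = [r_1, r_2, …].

beam 1: φ=-90°, α=75°
  dir = (cos 75°, sin 75°) = (0.2588, 0.9659); from cell (2,1)
  next x-line at t=1.1977, next y-line at t=0.6315; Δt_x=3.8637, Δt_y=1.0353
    y: enter (2,2) at t=0.6315
    x: enter (3,2) at t=1.1977
    y: enter (3,3) at t=1.6668
    y: enter (3,4) at t=2.7021 ← occupied
  → r_1 = 2.7021
beam 2: φ=-45°, α=120°
  dir = (cos 120°, sin 120°) = (-0.5000, 0.8660); from cell (2,1)
  next x-line at t=1.3800, next y-line at t=0.7044; Δt_x=2.0000, Δt_y=1.1547
    y: enter (2,2) at t=0.7044
    x: enter (1,2) at t=1.3800
    y: enter (1,3) at t=1.8591 ← occupied
  → r_2 = 1.8591
beam 3: φ=45°, α=210°
  dir = (cos 210°, sin 210°) = (-0.8660, -0.5000); from cell (2,1)
  next x-line at t=0.7967, next y-line at t=0.7800; Δt_x=1.1547, Δt_y=2.0000
    y: enter (2,0) at t=0.7800 ← occupied
  → r_3 = 0.7800
beam 4: φ=90°, α=255°
  dir = (cos 255°, sin 255°) = (-0.2588, -0.9659); from cell (2,1)
  next x-line at t=2.6660, next y-line at t=0.4038; Δt_x=3.8637, Δt_y=1.0353
    y: enter (2,0) at t=0.4038 ← occupied
  → r_4 = 0.4038

ranges = [2.7021, 1.8591, 0.7800, 0.4038]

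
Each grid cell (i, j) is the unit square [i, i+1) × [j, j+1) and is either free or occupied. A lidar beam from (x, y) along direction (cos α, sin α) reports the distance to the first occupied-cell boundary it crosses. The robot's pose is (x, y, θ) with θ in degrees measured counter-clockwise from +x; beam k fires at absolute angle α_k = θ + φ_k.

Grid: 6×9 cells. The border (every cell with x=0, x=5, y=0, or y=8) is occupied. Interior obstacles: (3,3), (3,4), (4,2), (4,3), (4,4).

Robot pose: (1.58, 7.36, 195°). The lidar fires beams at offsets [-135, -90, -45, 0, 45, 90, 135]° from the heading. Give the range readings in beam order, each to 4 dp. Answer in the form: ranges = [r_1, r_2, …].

ranges = [0.7390, 0.6626, 0.6697, 0.6005, 1.1600, 6.5844, 3.9491]

beam 1: φ=-135°, α=60°
  cosα=0.5000 sinα=0.8660 | (1,7) | tMaxX 0.8400 tMaxY 0.7390 | tΔX 2.0000 tΔY 1.1547
    t=0.7390 [y] (1,8) — stop
  → r_1 = 0.7390
beam 2: φ=-90°, α=105°
  cosα=-0.2588 sinα=0.9659 | (1,7) | tMaxX 2.2409 tMaxY 0.6626 | tΔX 3.8637 tΔY 1.0353
    t=0.6626 [y] (1,8) — stop
  → r_2 = 0.6626
beam 3: φ=-45°, α=150°
  cosα=-0.8660 sinα=0.5000 | (1,7) | tMaxX 0.6697 tMaxY 1.2800 | tΔX 1.1547 tΔY 2.0000
    t=0.6697 [x] (0,7) — stop
  → r_3 = 0.6697
beam 4: φ=0°, α=195°
  cosα=-0.9659 sinα=-0.2588 | (1,7) | tMaxX 0.6005 tMaxY 1.3909 | tΔX 1.0353 tΔY 3.8637
    t=0.6005 [x] (0,7) — stop
  → r_4 = 0.6005
beam 5: φ=45°, α=240°
  cosα=-0.5000 sinα=-0.8660 | (1,7) | tMaxX 1.1600 tMaxY 0.4157 | tΔX 2.0000 tΔY 1.1547
    t=0.4157 [y] (1,6)
    t=1.1600 [x] (0,6) — stop
  → r_5 = 1.1600
beam 6: φ=90°, α=285°
  cosα=0.2588 sinα=-0.9659 | (1,7) | tMaxX 1.6228 tMaxY 0.3727 | tΔX 3.8637 tΔY 1.0353
    t=0.3727 [y] (1,6)
    t=1.4080 [y] (1,5)
    t=1.6228 [x] (2,5)
    t=2.4433 [y] (2,4)
    t=3.4785 [y] (2,3)
    t=4.5138 [y] (2,2)
    t=5.4865 [x] (3,2)
    t=5.5491 [y] (3,1)
    t=6.5844 [y] (3,0) — stop
  → r_6 = 6.5844
beam 7: φ=135°, α=330°
  cosα=0.8660 sinα=-0.5000 | (1,7) | tMaxX 0.4850 tMaxY 0.7200 | tΔX 1.1547 tΔY 2.0000
    t=0.4850 [x] (2,7)
    t=0.7200 [y] (2,6)
    t=1.6397 [x] (3,6)
    t=2.7200 [y] (3,5)
    t=2.7944 [x] (4,5)
    t=3.9491 [x] (5,5) — stop
  → r_7 = 3.9491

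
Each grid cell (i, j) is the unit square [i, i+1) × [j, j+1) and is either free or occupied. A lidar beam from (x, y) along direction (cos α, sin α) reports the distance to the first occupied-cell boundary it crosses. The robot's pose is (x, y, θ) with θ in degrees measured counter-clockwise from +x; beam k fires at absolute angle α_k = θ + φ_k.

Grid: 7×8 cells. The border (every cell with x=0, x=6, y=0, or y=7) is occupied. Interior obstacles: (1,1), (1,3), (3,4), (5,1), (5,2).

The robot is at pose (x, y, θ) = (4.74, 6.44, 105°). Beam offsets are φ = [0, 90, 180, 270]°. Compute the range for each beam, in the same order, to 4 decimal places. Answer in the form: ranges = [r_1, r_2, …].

ranges = [0.5798, 3.8719, 3.5614, 1.3044]

beam 1: φ=0°, α=105°
  dir = (cos 105°, sin 105°) = (-0.2588, 0.9659); from cell (4,6)
  next x-line at t=2.8591, next y-line at t=0.5798; Δt_x=3.8637, Δt_y=1.0353
    y: enter (4,7) at t=0.5798 ← occupied
  → r_1 = 0.5798
beam 2: φ=90°, α=195°
  dir = (cos 195°, sin 195°) = (-0.9659, -0.2588); from cell (4,6)
  next x-line at t=0.7661, next y-line at t=1.7000; Δt_x=1.0353, Δt_y=3.8637
    x: enter (3,6) at t=0.7661
    y: enter (3,5) at t=1.7000
    x: enter (2,5) at t=1.8014
    x: enter (1,5) at t=2.8367
    x: enter (0,5) at t=3.8719 ← occupied
  → r_2 = 3.8719
beam 3: φ=180°, α=285°
  dir = (cos 285°, sin 285°) = (0.2588, -0.9659); from cell (4,6)
  next x-line at t=1.0046, next y-line at t=0.4555; Δt_x=3.8637, Δt_y=1.0353
    y: enter (4,5) at t=0.4555
    x: enter (5,5) at t=1.0046
    y: enter (5,4) at t=1.4908
    y: enter (5,3) at t=2.5261
    y: enter (5,2) at t=3.5614 ← occupied
  → r_3 = 3.5614
beam 4: φ=270°, α=15°
  dir = (cos 15°, sin 15°) = (0.9659, 0.2588); from cell (4,6)
  next x-line at t=0.2692, next y-line at t=2.1637; Δt_x=1.0353, Δt_y=3.8637
    x: enter (5,6) at t=0.2692
    x: enter (6,6) at t=1.3044 ← occupied
  → r_4 = 1.3044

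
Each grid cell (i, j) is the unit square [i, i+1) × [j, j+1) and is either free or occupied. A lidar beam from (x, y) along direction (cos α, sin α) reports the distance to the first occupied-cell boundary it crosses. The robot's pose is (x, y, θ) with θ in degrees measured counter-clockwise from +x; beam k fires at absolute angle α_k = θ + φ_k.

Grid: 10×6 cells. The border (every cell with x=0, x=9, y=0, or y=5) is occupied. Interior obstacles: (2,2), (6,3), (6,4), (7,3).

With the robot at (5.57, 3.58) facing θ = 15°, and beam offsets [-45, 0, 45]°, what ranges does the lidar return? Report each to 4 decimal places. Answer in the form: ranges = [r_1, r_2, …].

beam 1: φ=-45°, α=330°
  cosα=0.8660 sinα=-0.5000 | (5,3) | tMaxX 0.4965 tMaxY 1.1600 | tΔX 1.1547 tΔY 2.0000
    t=0.4965 [x] (6,3) — stop
  → r_1 = 0.4965
beam 2: φ=0°, α=15°
  cosα=0.9659 sinα=0.2588 | (5,3) | tMaxX 0.4452 tMaxY 1.6228 | tΔX 1.0353 tΔY 3.8637
    t=0.4452 [x] (6,3) — stop
  → r_2 = 0.4452
beam 3: φ=45°, α=60°
  cosα=0.5000 sinα=0.8660 | (5,3) | tMaxX 0.8600 tMaxY 0.4850 | tΔX 2.0000 tΔY 1.1547
    t=0.4850 [y] (5,4)
    t=0.8600 [x] (6,4) — stop
  → r_3 = 0.8600

ranges = [0.4965, 0.4452, 0.8600]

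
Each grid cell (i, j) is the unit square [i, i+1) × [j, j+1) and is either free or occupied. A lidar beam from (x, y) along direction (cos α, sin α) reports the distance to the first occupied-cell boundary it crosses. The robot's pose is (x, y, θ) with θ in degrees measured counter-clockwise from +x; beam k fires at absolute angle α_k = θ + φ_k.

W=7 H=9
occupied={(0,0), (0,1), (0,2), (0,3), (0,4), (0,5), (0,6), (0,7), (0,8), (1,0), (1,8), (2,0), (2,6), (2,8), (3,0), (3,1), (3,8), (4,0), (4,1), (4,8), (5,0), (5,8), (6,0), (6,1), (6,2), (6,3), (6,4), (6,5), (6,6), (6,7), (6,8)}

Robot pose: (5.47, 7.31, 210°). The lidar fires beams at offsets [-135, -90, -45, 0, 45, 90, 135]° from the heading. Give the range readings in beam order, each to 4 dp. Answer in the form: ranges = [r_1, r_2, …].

ranges = [0.7143, 0.7967, 2.6660, 5.1615, 5.4973, 1.0600, 0.5487]

beam 1: φ=-135°, α=75°
  cosα=0.2588 sinα=0.9659 | (5,7) | tMaxX 2.0478 tMaxY 0.7143 | tΔX 3.8637 tΔY 1.0353
    t=0.7143 [y] (5,8) — stop
  → r_1 = 0.7143
beam 2: φ=-90°, α=120°
  cosα=-0.5000 sinα=0.8660 | (5,7) | tMaxX 0.9400 tMaxY 0.7967 | tΔX 2.0000 tΔY 1.1547
    t=0.7967 [y] (5,8) — stop
  → r_2 = 0.7967
beam 3: φ=-45°, α=165°
  cosα=-0.9659 sinα=0.2588 | (5,7) | tMaxX 0.4866 tMaxY 2.6660 | tΔX 1.0353 tΔY 3.8637
    t=0.4866 [x] (4,7)
    t=1.5219 [x] (3,7)
    t=2.5571 [x] (2,7)
    t=2.6660 [y] (2,8) — stop
  → r_3 = 2.6660
beam 4: φ=0°, α=210°
  cosα=-0.8660 sinα=-0.5000 | (5,7) | tMaxX 0.5427 tMaxY 0.6200 | tΔX 1.1547 tΔY 2.0000
    t=0.5427 [x] (4,7)
    t=0.6200 [y] (4,6)
    t=1.6974 [x] (3,6)
    t=2.6200 [y] (3,5)
    t=2.8521 [x] (2,5)
    t=4.0068 [x] (1,5)
    t=4.6200 [y] (1,4)
    t=5.1615 [x] (0,4) — stop
  → r_4 = 5.1615
beam 5: φ=45°, α=255°
  cosα=-0.2588 sinα=-0.9659 | (5,7) | tMaxX 1.8159 tMaxY 0.3209 | tΔX 3.8637 tΔY 1.0353
    t=0.3209 [y] (5,6)
    t=1.3562 [y] (5,5)
    t=1.8159 [x] (4,5)
    t=2.3915 [y] (4,4)
    t=3.4268 [y] (4,3)
    t=4.4620 [y] (4,2)
    t=5.4973 [y] (4,1) — stop
  → r_5 = 5.4973
beam 6: φ=90°, α=300°
  cosα=0.5000 sinα=-0.8660 | (5,7) | tMaxX 1.0600 tMaxY 0.3580 | tΔX 2.0000 tΔY 1.1547
    t=0.3580 [y] (5,6)
    t=1.0600 [x] (6,6) — stop
  → r_6 = 1.0600
beam 7: φ=135°, α=345°
  cosα=0.9659 sinα=-0.2588 | (5,7) | tMaxX 0.5487 tMaxY 1.1977 | tΔX 1.0353 tΔY 3.8637
    t=0.5487 [x] (6,7) — stop
  → r_7 = 0.5487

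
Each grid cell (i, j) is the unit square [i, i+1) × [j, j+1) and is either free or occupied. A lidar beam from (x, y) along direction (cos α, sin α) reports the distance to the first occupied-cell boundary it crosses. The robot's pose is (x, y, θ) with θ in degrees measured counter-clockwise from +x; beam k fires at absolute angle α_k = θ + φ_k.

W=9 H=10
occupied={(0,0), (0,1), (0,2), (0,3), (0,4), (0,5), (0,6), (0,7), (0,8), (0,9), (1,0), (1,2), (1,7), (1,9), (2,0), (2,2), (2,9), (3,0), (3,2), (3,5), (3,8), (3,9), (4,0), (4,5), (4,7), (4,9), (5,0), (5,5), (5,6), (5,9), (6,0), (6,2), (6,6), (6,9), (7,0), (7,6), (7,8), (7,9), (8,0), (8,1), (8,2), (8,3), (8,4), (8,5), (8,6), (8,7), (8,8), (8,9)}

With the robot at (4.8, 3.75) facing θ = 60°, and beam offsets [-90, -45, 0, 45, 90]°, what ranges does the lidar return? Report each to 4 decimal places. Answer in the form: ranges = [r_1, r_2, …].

beam 1: φ=-90°, α=330°
  dir = (cos 330°, sin 330°) = (0.8660, -0.5000); from cell (4,3)
  next x-line at t=0.2309, next y-line at t=1.5000; Δt_x=1.1547, Δt_y=2.0000
    x: enter (5,3) at t=0.2309
    x: enter (6,3) at t=1.3856
    y: enter (6,2) at t=1.5000 ← occupied
  → r_1 = 1.5000
beam 2: φ=-45°, α=15°
  dir = (cos 15°, sin 15°) = (0.9659, 0.2588); from cell (4,3)
  next x-line at t=0.2071, next y-line at t=0.9659; Δt_x=1.0353, Δt_y=3.8637
    x: enter (5,3) at t=0.2071
    y: enter (5,4) at t=0.9659
    x: enter (6,4) at t=1.2423
    x: enter (7,4) at t=2.2776
    x: enter (8,4) at t=3.3129 ← occupied
  → r_2 = 3.3129
beam 3: φ=0°, α=60°
  dir = (cos 60°, sin 60°) = (0.5000, 0.8660); from cell (4,3)
  next x-line at t=0.4000, next y-line at t=0.2887; Δt_x=2.0000, Δt_y=1.1547
    y: enter (4,4) at t=0.2887
    x: enter (5,4) at t=0.4000
    y: enter (5,5) at t=1.4434 ← occupied
  → r_3 = 1.4434
beam 4: φ=45°, α=105°
  dir = (cos 105°, sin 105°) = (-0.2588, 0.9659); from cell (4,3)
  next x-line at t=3.0910, next y-line at t=0.2588; Δt_x=3.8637, Δt_y=1.0353
    y: enter (4,4) at t=0.2588
    y: enter (4,5) at t=1.2941 ← occupied
  → r_4 = 1.2941
beam 5: φ=90°, α=150°
  dir = (cos 150°, sin 150°) = (-0.8660, 0.5000); from cell (4,3)
  next x-line at t=0.9238, next y-line at t=0.5000; Δt_x=1.1547, Δt_y=2.0000
    y: enter (4,4) at t=0.5000
    x: enter (3,4) at t=0.9238
    x: enter (2,4) at t=2.0785
    y: enter (2,5) at t=2.5000
    x: enter (1,5) at t=3.2332
    x: enter (0,5) at t=4.3879 ← occupied
  → r_5 = 4.3879

ranges = [1.5000, 3.3129, 1.4434, 1.2941, 4.3879]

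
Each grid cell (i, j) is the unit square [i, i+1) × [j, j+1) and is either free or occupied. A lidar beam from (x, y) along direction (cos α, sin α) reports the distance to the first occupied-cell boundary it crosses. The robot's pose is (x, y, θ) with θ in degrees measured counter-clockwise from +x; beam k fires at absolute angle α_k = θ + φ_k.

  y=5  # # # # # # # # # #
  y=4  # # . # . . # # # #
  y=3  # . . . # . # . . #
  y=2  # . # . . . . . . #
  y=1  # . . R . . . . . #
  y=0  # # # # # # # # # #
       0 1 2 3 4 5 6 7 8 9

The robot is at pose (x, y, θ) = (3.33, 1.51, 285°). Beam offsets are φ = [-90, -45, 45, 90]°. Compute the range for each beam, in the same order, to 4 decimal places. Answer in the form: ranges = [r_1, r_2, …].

ranges = [1.9705, 0.5889, 1.0200, 5.8700]

beam 1: φ=-90°, α=195°
  d=(-0.9659,-0.2588)  start (3,1)  tX=0.3416 tY=1.9705  stride 1/|dx|=1.0353 1/|dy|=3.8637
    cross x-line → (2,1), t=0.3416
    cross x-line → (1,1), t=1.3769
    cross y-line → (1,0), t=1.9705 (wall)
  → r_1 = 1.9705
beam 2: φ=-45°, α=240°
  d=(-0.5000,-0.8660)  start (3,1)  tX=0.6600 tY=0.5889  stride 1/|dx|=2.0000 1/|dy|=1.1547
    cross y-line → (3,0), t=0.5889 (wall)
  → r_2 = 0.5889
beam 3: φ=45°, α=330°
  d=(0.8660,-0.5000)  start (3,1)  tX=0.7736 tY=1.0200  stride 1/|dx|=1.1547 1/|dy|=2.0000
    cross x-line → (4,1), t=0.7736
    cross y-line → (4,0), t=1.0200 (wall)
  → r_3 = 1.0200
beam 4: φ=90°, α=15°
  d=(0.9659,0.2588)  start (3,1)  tX=0.6936 tY=1.8932  stride 1/|dx|=1.0353 1/|dy|=3.8637
    cross x-line → (4,1), t=0.6936
    cross x-line → (5,1), t=1.7289
    cross y-line → (5,2), t=1.8932
    cross x-line → (6,2), t=2.7642
    cross x-line → (7,2), t=3.7995
    cross x-line → (8,2), t=4.8347
    cross y-line → (8,3), t=5.7569
    cross x-line → (9,3), t=5.8700 (wall)
  → r_4 = 5.8700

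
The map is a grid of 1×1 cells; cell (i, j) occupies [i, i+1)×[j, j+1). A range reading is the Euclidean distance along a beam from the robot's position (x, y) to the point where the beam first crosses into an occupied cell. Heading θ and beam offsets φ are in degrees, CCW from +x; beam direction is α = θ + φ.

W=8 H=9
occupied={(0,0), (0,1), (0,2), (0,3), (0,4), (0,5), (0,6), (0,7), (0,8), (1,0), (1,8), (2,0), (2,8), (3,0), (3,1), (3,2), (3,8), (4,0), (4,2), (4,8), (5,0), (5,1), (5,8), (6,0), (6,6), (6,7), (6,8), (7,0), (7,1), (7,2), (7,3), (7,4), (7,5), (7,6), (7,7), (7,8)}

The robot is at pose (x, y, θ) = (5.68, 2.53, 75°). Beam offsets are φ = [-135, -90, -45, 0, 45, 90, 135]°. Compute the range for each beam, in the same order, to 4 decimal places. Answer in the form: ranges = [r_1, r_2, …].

beam 1: φ=-135°, α=300°
  cosα=0.5000 sinα=-0.8660 | (5,2) | tMaxX 0.6400 tMaxY 0.6120 | tΔX 2.0000 tΔY 1.1547
    t=0.6120 [y] (5,1) — stop
  → r_1 = 0.6120
beam 2: φ=-90°, α=345°
  cosα=0.9659 sinα=-0.2588 | (5,2) | tMaxX 0.3313 tMaxY 2.0478 | tΔX 1.0353 tΔY 3.8637
    t=0.3313 [x] (6,2)
    t=1.3666 [x] (7,2) — stop
  → r_2 = 1.3666
beam 3: φ=-45°, α=30°
  cosα=0.8660 sinα=0.5000 | (5,2) | tMaxX 0.3695 tMaxY 0.9400 | tΔX 1.1547 tΔY 2.0000
    t=0.3695 [x] (6,2)
    t=0.9400 [y] (6,3)
    t=1.5242 [x] (7,3) — stop
  → r_3 = 1.5242
beam 4: φ=0°, α=75°
  cosα=0.2588 sinα=0.9659 | (5,2) | tMaxX 1.2364 tMaxY 0.4866 | tΔX 3.8637 tΔY 1.0353
    t=0.4866 [y] (5,3)
    t=1.2364 [x] (6,3)
    t=1.5219 [y] (6,4)
    t=2.5571 [y] (6,5)
    t=3.5924 [y] (6,6) — stop
  → r_4 = 3.5924
beam 5: φ=45°, α=120°
  cosα=-0.5000 sinα=0.8660 | (5,2) | tMaxX 1.3600 tMaxY 0.5427 | tΔX 2.0000 tΔY 1.1547
    t=0.5427 [y] (5,3)
    t=1.3600 [x] (4,3)
    t=1.6974 [y] (4,4)
    t=2.8521 [y] (4,5)
    t=3.3600 [x] (3,5)
    t=4.0068 [y] (3,6)
    t=5.1615 [y] (3,7)
    t=5.3600 [x] (2,7)
    t=6.3162 [y] (2,8) — stop
  → r_5 = 6.3162
beam 6: φ=90°, α=165°
  cosα=-0.9659 sinα=0.2588 | (5,2) | tMaxX 0.7040 tMaxY 1.8159 | tΔX 1.0353 tΔY 3.8637
    t=0.7040 [x] (4,2) — stop
  → r_6 = 0.7040
beam 7: φ=135°, α=210°
  cosα=-0.8660 sinα=-0.5000 | (5,2) | tMaxX 0.7852 tMaxY 1.0600 | tΔX 1.1547 tΔY 2.0000
    t=0.7852 [x] (4,2) — stop
  → r_7 = 0.7852

ranges = [0.6120, 1.3666, 1.5242, 3.5924, 6.3162, 0.7040, 0.7852]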